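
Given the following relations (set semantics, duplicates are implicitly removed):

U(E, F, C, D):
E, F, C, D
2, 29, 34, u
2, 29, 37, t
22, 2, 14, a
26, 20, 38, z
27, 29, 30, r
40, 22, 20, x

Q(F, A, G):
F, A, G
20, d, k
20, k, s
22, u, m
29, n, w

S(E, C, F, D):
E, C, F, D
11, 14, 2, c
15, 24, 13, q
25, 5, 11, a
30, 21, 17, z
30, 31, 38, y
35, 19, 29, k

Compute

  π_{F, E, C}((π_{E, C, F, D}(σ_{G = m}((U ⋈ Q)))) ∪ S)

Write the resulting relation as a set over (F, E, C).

{(11, 25, 5), (13, 15, 24), (17, 30, 21), (2, 11, 14), (22, 40, 20), (29, 35, 19), (38, 30, 31)}

Natural join on F: {(2, 29, 34, u, n, w), (2, 29, 37, t, n, w), (26, 20, 38, z, d, k), (26, 20, 38, z, k, s), (27, 29, 30, r, n, w), (40, 22, 20, x, u, m)}
Selection G = m: {(40, 22, 20, x, u, m)}
π_{E, C, F, D} gives {(40, 20, 22, x)}.
Union: {(40, 20, 22, x)} with {(11, 14, 2, c), (15, 24, 13, q), (25, 5, 11, a), (30, 21, 17, z), (30, 31, 38, y), (35, 19, 29, k)} → {(11, 14, 2, c), (15, 24, 13, q), (25, 5, 11, a), (30, 21, 17, z), (30, 31, 38, y), (35, 19, 29, k), (40, 20, 22, x)}
π_{F, E, C} gives {(11, 25, 5), (13, 15, 24), (17, 30, 21), (2, 11, 14), (22, 40, 20), (29, 35, 19), (38, 30, 31)}.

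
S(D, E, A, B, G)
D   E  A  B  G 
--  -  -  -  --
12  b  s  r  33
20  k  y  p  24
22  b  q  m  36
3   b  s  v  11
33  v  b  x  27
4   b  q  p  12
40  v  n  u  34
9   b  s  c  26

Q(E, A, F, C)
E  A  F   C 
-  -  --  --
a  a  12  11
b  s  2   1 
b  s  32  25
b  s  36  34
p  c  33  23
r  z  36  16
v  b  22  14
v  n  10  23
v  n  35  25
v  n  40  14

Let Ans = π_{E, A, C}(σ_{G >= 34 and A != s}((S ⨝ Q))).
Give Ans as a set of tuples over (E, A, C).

{(v, n, 14), (v, n, 23), (v, n, 25)}

S ⋈ Q (natural join on E, A): {(12, b, s, r, 33, 2, 1), (12, b, s, r, 33, 32, 25), (12, b, s, r, 33, 36, 34), (3, b, s, v, 11, 2, 1), (3, b, s, v, 11, 32, 25), (3, b, s, v, 11, 36, 34), (33, v, b, x, 27, 22, 14), (40, v, n, u, 34, 10, 23), (40, v, n, u, 34, 35, 25), (40, v, n, u, 34, 40, 14), (9, b, s, c, 26, 2, 1), (9, b, s, c, 26, 32, 25), (9, b, s, c, 26, 36, 34)}
σ[G >= 34 and A != s]: keep tuples satisfying G >= 34 and A != s → {(40, v, n, u, 34, 10, 23), (40, v, n, u, 34, 35, 25), (40, v, n, u, 34, 40, 14)}
π[E, A, C]: project onto (E, A, C) → {(v, n, 14), (v, n, 23), (v, n, 25)}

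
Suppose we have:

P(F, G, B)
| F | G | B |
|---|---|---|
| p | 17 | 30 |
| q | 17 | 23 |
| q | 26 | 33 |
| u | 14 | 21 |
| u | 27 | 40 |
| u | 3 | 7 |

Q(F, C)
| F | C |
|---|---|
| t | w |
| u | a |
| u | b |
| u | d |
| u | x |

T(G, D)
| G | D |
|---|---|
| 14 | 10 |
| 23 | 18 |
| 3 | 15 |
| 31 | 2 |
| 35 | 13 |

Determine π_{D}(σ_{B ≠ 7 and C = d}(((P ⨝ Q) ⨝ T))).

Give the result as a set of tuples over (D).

Natural join on F: {(u, 14, 21, a), (u, 14, 21, b), (u, 14, 21, d), (u, 14, 21, x), (u, 27, 40, a), (u, 27, 40, b), (u, 27, 40, d), (u, 27, 40, x), (u, 3, 7, a), (u, 3, 7, b), (u, 3, 7, d), (u, 3, 7, x)}
Natural join on G: {(u, 14, 21, a, 10), (u, 14, 21, b, 10), (u, 14, 21, d, 10), (u, 14, 21, x, 10), (u, 3, 7, a, 15), (u, 3, 7, b, 15), (u, 3, 7, d, 15), (u, 3, 7, x, 15)}
Selection B ≠ 7 and C = d: {(u, 14, 21, d, 10)}
Projecting to D: {10}

{10}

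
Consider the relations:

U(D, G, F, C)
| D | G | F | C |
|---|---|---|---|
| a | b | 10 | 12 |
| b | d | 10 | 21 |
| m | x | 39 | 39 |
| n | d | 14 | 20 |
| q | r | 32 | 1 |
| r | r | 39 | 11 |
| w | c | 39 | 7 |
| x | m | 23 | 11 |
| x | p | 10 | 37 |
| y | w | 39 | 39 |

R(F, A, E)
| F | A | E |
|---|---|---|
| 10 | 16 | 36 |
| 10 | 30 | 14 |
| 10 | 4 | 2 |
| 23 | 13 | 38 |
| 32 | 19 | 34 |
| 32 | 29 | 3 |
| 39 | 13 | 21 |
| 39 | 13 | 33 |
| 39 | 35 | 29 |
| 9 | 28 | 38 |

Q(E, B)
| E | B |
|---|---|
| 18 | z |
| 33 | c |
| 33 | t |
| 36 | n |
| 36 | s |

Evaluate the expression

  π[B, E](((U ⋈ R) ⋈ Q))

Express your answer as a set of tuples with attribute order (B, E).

Joining U and R on F yields {(a, b, 10, 12, 16, 36), (a, b, 10, 12, 30, 14), (a, b, 10, 12, 4, 2), (b, d, 10, 21, 16, 36), (b, d, 10, 21, 30, 14), (b, d, 10, 21, 4, 2), (m, x, 39, 39, 13, 21), (m, x, 39, 39, 13, 33), (m, x, 39, 39, 35, 29), (q, r, 32, 1, 19, 34), (q, r, 32, 1, 29, 3), (r, r, 39, 11, 13, 21), (r, r, 39, 11, 13, 33), (r, r, 39, 11, 35, 29), (w, c, 39, 7, 13, 21), (w, c, 39, 7, 13, 33), (w, c, 39, 7, 35, 29), (x, m, 23, 11, 13, 38), (x, p, 10, 37, 16, 36), (x, p, 10, 37, 30, 14), (x, p, 10, 37, 4, 2), (y, w, 39, 39, 13, 21), (y, w, 39, 39, 13, 33), (y, w, 39, 39, 35, 29)}.
Joining (U ⋈ R) and Q on E yields {(a, b, 10, 12, 16, 36, n), (a, b, 10, 12, 16, 36, s), (b, d, 10, 21, 16, 36, n), (b, d, 10, 21, 16, 36, s), (m, x, 39, 39, 13, 33, c), (m, x, 39, 39, 13, 33, t), (r, r, 39, 11, 13, 33, c), (r, r, 39, 11, 13, 33, t), (w, c, 39, 7, 13, 33, c), (w, c, 39, 7, 13, 33, t), (x, p, 10, 37, 16, 36, n), (x, p, 10, 37, 16, 36, s), (y, w, 39, 39, 13, 33, c), (y, w, 39, 39, 13, 33, t)}.
Keep only column(s) B, E (10 duplicate(s) eliminated): {(c, 33), (n, 36), (s, 36), (t, 33)}

{(c, 33), (n, 36), (s, 36), (t, 33)}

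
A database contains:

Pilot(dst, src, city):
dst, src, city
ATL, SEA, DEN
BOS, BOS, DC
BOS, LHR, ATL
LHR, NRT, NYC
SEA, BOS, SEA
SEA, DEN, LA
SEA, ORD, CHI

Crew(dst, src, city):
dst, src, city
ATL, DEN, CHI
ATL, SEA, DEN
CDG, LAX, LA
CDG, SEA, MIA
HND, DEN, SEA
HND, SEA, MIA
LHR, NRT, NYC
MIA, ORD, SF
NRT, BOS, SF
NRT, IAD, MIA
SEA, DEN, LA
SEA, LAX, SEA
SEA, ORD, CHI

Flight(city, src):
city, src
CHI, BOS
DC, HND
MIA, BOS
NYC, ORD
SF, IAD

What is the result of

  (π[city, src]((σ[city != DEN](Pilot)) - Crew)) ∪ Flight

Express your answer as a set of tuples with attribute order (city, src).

Apply σ_{city != DEN}; surviving tuples: {(BOS, BOS, DC), (BOS, LHR, ATL), (LHR, NRT, NYC), (SEA, BOS, SEA), (SEA, DEN, LA), (SEA, ORD, CHI)}
Set difference of the two operands is {(BOS, BOS, DC), (BOS, LHR, ATL), (SEA, BOS, SEA)}.
Keep only column(s) city, src: {(ATL, LHR), (DC, BOS), (SEA, BOS)}
Set union of the two operands is {(ATL, LHR), (CHI, BOS), (DC, BOS), (DC, HND), (MIA, BOS), (NYC, ORD), (SEA, BOS), (SF, IAD)}.

{(ATL, LHR), (CHI, BOS), (DC, BOS), (DC, HND), (MIA, BOS), (NYC, ORD), (SEA, BOS), (SF, IAD)}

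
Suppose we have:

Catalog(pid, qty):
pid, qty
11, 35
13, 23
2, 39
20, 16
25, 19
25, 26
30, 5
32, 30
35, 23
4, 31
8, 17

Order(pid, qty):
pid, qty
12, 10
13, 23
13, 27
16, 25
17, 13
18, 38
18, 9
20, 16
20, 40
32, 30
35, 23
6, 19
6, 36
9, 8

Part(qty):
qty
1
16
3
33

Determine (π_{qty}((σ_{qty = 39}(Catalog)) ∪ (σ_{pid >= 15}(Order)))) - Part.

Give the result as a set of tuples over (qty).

{13, 23, 25, 30, 38, 39, 40, 9}

Selection qty = 39: {(2, 39)}
Selection pid >= 15: {(16, 25), (17, 13), (18, 38), (18, 9), (20, 16), (20, 40), (32, 30), (35, 23)}
Set union of the two operands is {(16, 25), (17, 13), (18, 38), (18, 9), (2, 39), (20, 16), (20, 40), (32, 30), (35, 23)}.
Keep only column(s) qty: {13, 16, 23, 25, 30, 38, 39, 40, 9}
Set difference of the two operands is {13, 23, 25, 30, 38, 39, 40, 9}.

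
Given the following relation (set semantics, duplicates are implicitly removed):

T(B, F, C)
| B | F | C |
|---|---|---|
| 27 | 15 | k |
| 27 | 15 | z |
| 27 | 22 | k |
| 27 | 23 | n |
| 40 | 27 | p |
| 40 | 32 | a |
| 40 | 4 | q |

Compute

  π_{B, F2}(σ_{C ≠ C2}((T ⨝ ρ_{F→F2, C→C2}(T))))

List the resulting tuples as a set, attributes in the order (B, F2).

ρ[F→F2, C→C2]: schema becomes (B, F2, C2); tuples unchanged.
Joining T and ρ_{F→F2, C→C2}(T) on B yields {(27, 15, k, 15, k), (27, 15, k, 15, z), (27, 15, k, 22, k), (27, 15, k, 23, n), (27, 15, z, 15, k), (27, 15, z, 15, z), (27, 15, z, 22, k), (27, 15, z, 23, n), (27, 22, k, 15, k), (27, 22, k, 15, z), (27, 22, k, 22, k), (27, 22, k, 23, n), (27, 23, n, 15, k), (27, 23, n, 15, z), (27, 23, n, 22, k), (27, 23, n, 23, n), (40, 27, p, 27, p), (40, 27, p, 32, a), (40, 27, p, 4, q), (40, 32, a, 27, p), (40, 32, a, 32, a), (40, 32, a, 4, q), (40, 4, q, 27, p), (40, 4, q, 32, a), (40, 4, q, 4, q)}.
Selection C ≠ C2: {(27, 15, k, 15, z), (27, 15, k, 23, n), (27, 15, z, 15, k), (27, 15, z, 22, k), (27, 15, z, 23, n), (27, 22, k, 15, z), (27, 22, k, 23, n), (27, 23, n, 15, k), (27, 23, n, 15, z), (27, 23, n, 22, k), (40, 27, p, 32, a), (40, 27, p, 4, q), (40, 32, a, 27, p), (40, 32, a, 4, q), (40, 4, q, 27, p), (40, 4, q, 32, a)}
π_{B, F2} gives {(27, 15), (27, 22), (27, 23), (40, 27), (40, 32), (40, 4)} (10 duplicate(s) eliminated).

{(27, 15), (27, 22), (27, 23), (40, 27), (40, 32), (40, 4)}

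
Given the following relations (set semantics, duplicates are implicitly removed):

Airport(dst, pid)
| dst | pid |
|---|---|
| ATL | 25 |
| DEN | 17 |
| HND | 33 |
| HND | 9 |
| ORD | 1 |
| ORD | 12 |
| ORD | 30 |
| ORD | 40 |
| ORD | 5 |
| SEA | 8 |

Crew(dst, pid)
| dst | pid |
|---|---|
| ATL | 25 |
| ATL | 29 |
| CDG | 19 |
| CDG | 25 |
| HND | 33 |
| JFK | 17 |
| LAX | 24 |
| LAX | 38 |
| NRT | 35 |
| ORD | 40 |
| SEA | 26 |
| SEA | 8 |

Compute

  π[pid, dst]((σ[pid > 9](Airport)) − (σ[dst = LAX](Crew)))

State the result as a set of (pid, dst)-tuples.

{(12, ORD), (17, DEN), (25, ATL), (30, ORD), (33, HND), (40, ORD)}

Filtering on pid > 9 leaves {(ATL, 25), (DEN, 17), (HND, 33), (ORD, 12), (ORD, 30), (ORD, 40)}.
Filtering on dst = LAX leaves {(LAX, 24), (LAX, 38)}.
Set difference of the two operands is {(ATL, 25), (DEN, 17), (HND, 33), (ORD, 12), (ORD, 30), (ORD, 40)}.
π[pid, dst]: project onto (pid, dst) → {(12, ORD), (17, DEN), (25, ATL), (30, ORD), (33, HND), (40, ORD)}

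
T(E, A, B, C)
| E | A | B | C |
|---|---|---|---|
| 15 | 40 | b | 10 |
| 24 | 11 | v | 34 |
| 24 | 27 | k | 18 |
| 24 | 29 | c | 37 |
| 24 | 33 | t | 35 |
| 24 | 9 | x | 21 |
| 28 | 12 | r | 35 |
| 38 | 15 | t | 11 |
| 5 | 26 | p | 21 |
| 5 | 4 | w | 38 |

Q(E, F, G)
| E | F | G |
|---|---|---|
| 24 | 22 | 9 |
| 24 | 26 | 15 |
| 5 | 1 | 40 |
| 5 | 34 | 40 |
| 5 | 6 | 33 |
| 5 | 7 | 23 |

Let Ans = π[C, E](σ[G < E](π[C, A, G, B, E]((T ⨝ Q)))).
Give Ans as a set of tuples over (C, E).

Joining T and Q on E yields {(24, 11, v, 34, 22, 9), (24, 11, v, 34, 26, 15), (24, 27, k, 18, 22, 9), (24, 27, k, 18, 26, 15), (24, 29, c, 37, 22, 9), (24, 29, c, 37, 26, 15), (24, 33, t, 35, 22, 9), (24, 33, t, 35, 26, 15), (24, 9, x, 21, 22, 9), (24, 9, x, 21, 26, 15), (5, 26, p, 21, 1, 40), (5, 26, p, 21, 34, 40), (5, 26, p, 21, 6, 33), (5, 26, p, 21, 7, 23), (5, 4, w, 38, 1, 40), (5, 4, w, 38, 34, 40), (5, 4, w, 38, 6, 33), (5, 4, w, 38, 7, 23)}.
Projecting to C, A, G, B, E (2 duplicate(s) eliminated): {(18, 27, 15, k, 24), (18, 27, 9, k, 24), (21, 26, 23, p, 5), (21, 26, 33, p, 5), (21, 26, 40, p, 5), (21, 9, 15, x, 24), (21, 9, 9, x, 24), (34, 11, 15, v, 24), (34, 11, 9, v, 24), (35, 33, 15, t, 24), (35, 33, 9, t, 24), (37, 29, 15, c, 24), (37, 29, 9, c, 24), (38, 4, 23, w, 5), (38, 4, 33, w, 5), (38, 4, 40, w, 5)}
Apply σ_{G < E}; surviving tuples: {(18, 27, 15, k, 24), (18, 27, 9, k, 24), (21, 9, 15, x, 24), (21, 9, 9, x, 24), (34, 11, 15, v, 24), (34, 11, 9, v, 24), (35, 33, 15, t, 24), (35, 33, 9, t, 24), (37, 29, 15, c, 24), (37, 29, 9, c, 24)}
Projecting to C, E (5 duplicate(s) eliminated): {(18, 24), (21, 24), (34, 24), (35, 24), (37, 24)}

{(18, 24), (21, 24), (34, 24), (35, 24), (37, 24)}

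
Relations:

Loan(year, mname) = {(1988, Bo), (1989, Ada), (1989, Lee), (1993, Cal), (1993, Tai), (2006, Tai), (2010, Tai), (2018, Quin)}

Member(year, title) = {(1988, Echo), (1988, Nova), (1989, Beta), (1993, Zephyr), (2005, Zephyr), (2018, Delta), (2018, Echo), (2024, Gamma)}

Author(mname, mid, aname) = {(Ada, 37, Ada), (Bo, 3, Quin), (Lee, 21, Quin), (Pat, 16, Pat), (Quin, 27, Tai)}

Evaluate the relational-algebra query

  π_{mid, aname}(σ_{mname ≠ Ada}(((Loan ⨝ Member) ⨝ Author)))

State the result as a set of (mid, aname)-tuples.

{(21, Quin), (27, Tai), (3, Quin)}

Loan ⋈ Member (natural join on year): {(1988, Bo, Echo), (1988, Bo, Nova), (1989, Ada, Beta), (1989, Lee, Beta), (1993, Cal, Zephyr), (1993, Tai, Zephyr), (2018, Quin, Delta), (2018, Quin, Echo)}
(Loan ⨝ Member) ⋈ Author (natural join on mname): {(1988, Bo, Echo, 3, Quin), (1988, Bo, Nova, 3, Quin), (1989, Ada, Beta, 37, Ada), (1989, Lee, Beta, 21, Quin), (2018, Quin, Delta, 27, Tai), (2018, Quin, Echo, 27, Tai)}
Selection mname ≠ Ada: {(1988, Bo, Echo, 3, Quin), (1988, Bo, Nova, 3, Quin), (1989, Lee, Beta, 21, Quin), (2018, Quin, Delta, 27, Tai), (2018, Quin, Echo, 27, Tai)}
π[mid, aname]: project onto (mid, aname) (2 duplicate(s) eliminated) → {(21, Quin), (27, Tai), (3, Quin)}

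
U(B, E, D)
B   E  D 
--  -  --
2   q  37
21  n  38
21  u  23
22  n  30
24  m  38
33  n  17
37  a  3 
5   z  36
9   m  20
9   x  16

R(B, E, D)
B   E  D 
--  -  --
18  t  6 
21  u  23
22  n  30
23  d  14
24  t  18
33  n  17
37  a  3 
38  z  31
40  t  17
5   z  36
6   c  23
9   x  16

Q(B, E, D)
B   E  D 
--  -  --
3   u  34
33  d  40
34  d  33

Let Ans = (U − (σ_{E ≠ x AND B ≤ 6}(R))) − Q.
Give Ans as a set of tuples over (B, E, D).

{(2, q, 37), (21, n, 38), (21, u, 23), (22, n, 30), (24, m, 38), (33, n, 17), (37, a, 3), (9, m, 20), (9, x, 16)}

Filtering on E ≠ x AND B ≤ 6 leaves {(5, z, 36), (6, c, 23)}.
Taking the difference: {(2, q, 37), (21, n, 38), (21, u, 23), (22, n, 30), (24, m, 38), (33, n, 17), (37, a, 3), (9, m, 20), (9, x, 16)}
Taking the difference: {(2, q, 37), (21, n, 38), (21, u, 23), (22, n, 30), (24, m, 38), (33, n, 17), (37, a, 3), (9, m, 20), (9, x, 16)}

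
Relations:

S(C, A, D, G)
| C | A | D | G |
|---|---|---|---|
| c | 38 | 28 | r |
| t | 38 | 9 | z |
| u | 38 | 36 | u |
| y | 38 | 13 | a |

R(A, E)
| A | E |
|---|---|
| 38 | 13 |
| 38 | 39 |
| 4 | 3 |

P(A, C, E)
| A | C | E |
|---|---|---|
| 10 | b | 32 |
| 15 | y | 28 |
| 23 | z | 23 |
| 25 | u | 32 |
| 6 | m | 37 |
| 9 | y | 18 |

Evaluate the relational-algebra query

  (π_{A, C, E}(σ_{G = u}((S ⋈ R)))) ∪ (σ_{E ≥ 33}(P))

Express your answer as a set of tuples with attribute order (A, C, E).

{(38, u, 13), (38, u, 39), (6, m, 37)}

Natural join on A: {(c, 38, 28, r, 13), (c, 38, 28, r, 39), (t, 38, 9, z, 13), (t, 38, 9, z, 39), (u, 38, 36, u, 13), (u, 38, 36, u, 39), (y, 38, 13, a, 13), (y, 38, 13, a, 39)}
Filtering on G = u leaves {(u, 38, 36, u, 13), (u, 38, 36, u, 39)}.
π_{A, C, E} gives {(38, u, 13), (38, u, 39)}.
Filtering on E ≥ 33 leaves {(6, m, 37)}.
Set union of the two operands is {(38, u, 13), (38, u, 39), (6, m, 37)}.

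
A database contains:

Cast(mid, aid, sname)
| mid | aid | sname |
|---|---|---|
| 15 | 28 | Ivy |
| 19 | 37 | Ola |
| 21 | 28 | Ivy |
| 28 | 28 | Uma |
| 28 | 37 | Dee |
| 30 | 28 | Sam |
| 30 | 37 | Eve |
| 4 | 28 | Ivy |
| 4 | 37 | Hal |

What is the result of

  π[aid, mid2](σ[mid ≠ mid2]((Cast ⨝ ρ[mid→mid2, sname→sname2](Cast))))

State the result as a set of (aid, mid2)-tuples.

{(28, 15), (28, 21), (28, 28), (28, 30), (28, 4), (37, 19), (37, 28), (37, 30), (37, 4)}

ρ[mid→mid2, sname→sname2]: schema becomes (mid2, aid, sname2); tuples unchanged.
Natural join on aid: {(15, 28, Ivy, 15, Ivy), (15, 28, Ivy, 21, Ivy), (15, 28, Ivy, 28, Uma), (15, 28, Ivy, 30, Sam), (15, 28, Ivy, 4, Ivy), (19, 37, Ola, 19, Ola), (19, 37, Ola, 28, Dee), (19, 37, Ola, 30, Eve), (19, 37, Ola, 4, Hal), (21, 28, Ivy, 15, Ivy), (21, 28, Ivy, 21, Ivy), (21, 28, Ivy, 28, Uma), (21, 28, Ivy, 30, Sam), (21, 28, Ivy, 4, Ivy), (28, 28, Uma, 15, Ivy), (28, 28, Uma, 21, Ivy), (28, 28, Uma, 28, Uma), (28, 28, Uma, 30, Sam), (28, 28, Uma, 4, Ivy), (28, 37, Dee, 19, Ola), (28, 37, Dee, 28, Dee), (28, 37, Dee, 30, Eve), (28, 37, Dee, 4, Hal), (30, 28, Sam, 15, Ivy), (30, 28, Sam, 21, Ivy), (30, 28, Sam, 28, Uma), (30, 28, Sam, 30, Sam), (30, 28, Sam, 4, Ivy), (30, 37, Eve, 19, Ola), (30, 37, Eve, 28, Dee), (30, 37, Eve, 30, Eve), (30, 37, Eve, 4, Hal), (4, 28, Ivy, 15, Ivy), (4, 28, Ivy, 21, Ivy), (4, 28, Ivy, 28, Uma), (4, 28, Ivy, 30, Sam), (4, 28, Ivy, 4, Ivy), (4, 37, Hal, 19, Ola), (4, 37, Hal, 28, Dee), (4, 37, Hal, 30, Eve), (4, 37, Hal, 4, Hal)}
Apply σ_{mid ≠ mid2}; surviving tuples: {(15, 28, Ivy, 21, Ivy), (15, 28, Ivy, 28, Uma), (15, 28, Ivy, 30, Sam), (15, 28, Ivy, 4, Ivy), (19, 37, Ola, 28, Dee), (19, 37, Ola, 30, Eve), (19, 37, Ola, 4, Hal), (21, 28, Ivy, 15, Ivy), (21, 28, Ivy, 28, Uma), (21, 28, Ivy, 30, Sam), (21, 28, Ivy, 4, Ivy), (28, 28, Uma, 15, Ivy), (28, 28, Uma, 21, Ivy), (28, 28, Uma, 30, Sam), (28, 28, Uma, 4, Ivy), (28, 37, Dee, 19, Ola), (28, 37, Dee, 30, Eve), (28, 37, Dee, 4, Hal), (30, 28, Sam, 15, Ivy), (30, 28, Sam, 21, Ivy), (30, 28, Sam, 28, Uma), (30, 28, Sam, 4, Ivy), (30, 37, Eve, 19, Ola), (30, 37, Eve, 28, Dee), (30, 37, Eve, 4, Hal), (4, 28, Ivy, 15, Ivy), (4, 28, Ivy, 21, Ivy), (4, 28, Ivy, 28, Uma), (4, 28, Ivy, 30, Sam), (4, 37, Hal, 19, Ola), (4, 37, Hal, 28, Dee), (4, 37, Hal, 30, Eve)}
Keep only column(s) aid, mid2 (23 duplicate(s) eliminated): {(28, 15), (28, 21), (28, 28), (28, 30), (28, 4), (37, 19), (37, 28), (37, 30), (37, 4)}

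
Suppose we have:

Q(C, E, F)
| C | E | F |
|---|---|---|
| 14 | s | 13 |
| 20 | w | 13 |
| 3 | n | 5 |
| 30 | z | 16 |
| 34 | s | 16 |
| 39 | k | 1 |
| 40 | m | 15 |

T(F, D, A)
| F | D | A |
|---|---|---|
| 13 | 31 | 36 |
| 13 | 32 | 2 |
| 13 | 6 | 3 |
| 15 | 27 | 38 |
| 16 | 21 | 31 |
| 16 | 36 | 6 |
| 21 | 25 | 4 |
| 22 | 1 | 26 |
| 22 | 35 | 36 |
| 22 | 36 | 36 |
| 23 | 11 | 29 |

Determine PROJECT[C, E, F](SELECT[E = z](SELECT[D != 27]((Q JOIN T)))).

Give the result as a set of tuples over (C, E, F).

{(30, z, 16)}

Q ⋈ T (natural join on F): {(14, s, 13, 31, 36), (14, s, 13, 32, 2), (14, s, 13, 6, 3), (20, w, 13, 31, 36), (20, w, 13, 32, 2), (20, w, 13, 6, 3), (30, z, 16, 21, 31), (30, z, 16, 36, 6), (34, s, 16, 21, 31), (34, s, 16, 36, 6), (40, m, 15, 27, 38)}
σ[D != 27]: keep tuples satisfying D != 27 → {(14, s, 13, 31, 36), (14, s, 13, 32, 2), (14, s, 13, 6, 3), (20, w, 13, 31, 36), (20, w, 13, 32, 2), (20, w, 13, 6, 3), (30, z, 16, 21, 31), (30, z, 16, 36, 6), (34, s, 16, 21, 31), (34, s, 16, 36, 6)}
σ[E = z]: keep tuples satisfying E = z → {(30, z, 16, 21, 31), (30, z, 16, 36, 6)}
π_{C, E, F} gives {(30, z, 16)} (1 duplicate(s) eliminated).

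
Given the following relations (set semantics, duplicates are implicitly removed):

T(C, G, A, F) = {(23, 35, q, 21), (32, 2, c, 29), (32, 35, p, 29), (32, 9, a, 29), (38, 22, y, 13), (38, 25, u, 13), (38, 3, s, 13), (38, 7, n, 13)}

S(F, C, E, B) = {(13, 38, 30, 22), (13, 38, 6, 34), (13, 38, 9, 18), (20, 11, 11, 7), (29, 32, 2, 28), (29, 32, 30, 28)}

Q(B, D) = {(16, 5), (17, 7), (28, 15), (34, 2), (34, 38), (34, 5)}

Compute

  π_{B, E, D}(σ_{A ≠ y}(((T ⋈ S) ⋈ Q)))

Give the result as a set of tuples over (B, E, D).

Joining T and S on C, F yields {(32, 2, c, 29, 2, 28), (32, 2, c, 29, 30, 28), (32, 35, p, 29, 2, 28), (32, 35, p, 29, 30, 28), (32, 9, a, 29, 2, 28), (32, 9, a, 29, 30, 28), (38, 22, y, 13, 30, 22), (38, 22, y, 13, 6, 34), (38, 22, y, 13, 9, 18), (38, 25, u, 13, 30, 22), (38, 25, u, 13, 6, 34), (38, 25, u, 13, 9, 18), (38, 3, s, 13, 30, 22), (38, 3, s, 13, 6, 34), (38, 3, s, 13, 9, 18), (38, 7, n, 13, 30, 22), (38, 7, n, 13, 6, 34), (38, 7, n, 13, 9, 18)}.
Joining (T ⋈ S) and Q on B yields {(32, 2, c, 29, 2, 28, 15), (32, 2, c, 29, 30, 28, 15), (32, 35, p, 29, 2, 28, 15), (32, 35, p, 29, 30, 28, 15), (32, 9, a, 29, 2, 28, 15), (32, 9, a, 29, 30, 28, 15), (38, 22, y, 13, 6, 34, 2), (38, 22, y, 13, 6, 34, 38), (38, 22, y, 13, 6, 34, 5), (38, 25, u, 13, 6, 34, 2), (38, 25, u, 13, 6, 34, 38), (38, 25, u, 13, 6, 34, 5), (38, 3, s, 13, 6, 34, 2), (38, 3, s, 13, 6, 34, 38), (38, 3, s, 13, 6, 34, 5), (38, 7, n, 13, 6, 34, 2), (38, 7, n, 13, 6, 34, 38), (38, 7, n, 13, 6, 34, 5)}.
Selection A ≠ y: {(32, 2, c, 29, 2, 28, 15), (32, 2, c, 29, 30, 28, 15), (32, 35, p, 29, 2, 28, 15), (32, 35, p, 29, 30, 28, 15), (32, 9, a, 29, 2, 28, 15), (32, 9, a, 29, 30, 28, 15), (38, 25, u, 13, 6, 34, 2), (38, 25, u, 13, 6, 34, 38), (38, 25, u, 13, 6, 34, 5), (38, 3, s, 13, 6, 34, 2), (38, 3, s, 13, 6, 34, 38), (38, 3, s, 13, 6, 34, 5), (38, 7, n, 13, 6, 34, 2), (38, 7, n, 13, 6, 34, 38), (38, 7, n, 13, 6, 34, 5)}
Keep only column(s) B, E, D (10 duplicate(s) eliminated): {(28, 2, 15), (28, 30, 15), (34, 6, 2), (34, 6, 38), (34, 6, 5)}

{(28, 2, 15), (28, 30, 15), (34, 6, 2), (34, 6, 38), (34, 6, 5)}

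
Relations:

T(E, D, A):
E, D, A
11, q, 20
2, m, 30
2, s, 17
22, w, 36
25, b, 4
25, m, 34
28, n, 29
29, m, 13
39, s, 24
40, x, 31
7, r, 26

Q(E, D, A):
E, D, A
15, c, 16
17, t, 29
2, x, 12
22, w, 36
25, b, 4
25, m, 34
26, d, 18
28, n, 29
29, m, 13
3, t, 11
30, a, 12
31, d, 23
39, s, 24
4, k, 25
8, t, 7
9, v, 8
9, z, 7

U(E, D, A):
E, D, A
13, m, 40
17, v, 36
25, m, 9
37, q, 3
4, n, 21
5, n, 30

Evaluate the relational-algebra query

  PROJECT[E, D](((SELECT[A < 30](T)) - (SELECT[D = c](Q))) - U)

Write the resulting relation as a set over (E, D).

{(11, q), (2, s), (25, b), (28, n), (29, m), (39, s), (7, r)}

Filtering on A < 30 leaves {(11, q, 20), (2, s, 17), (25, b, 4), (28, n, 29), (29, m, 13), (39, s, 24), (7, r, 26)}.
Filtering on D = c leaves {(15, c, 16)}.
Set difference of the two operands is {(11, q, 20), (2, s, 17), (25, b, 4), (28, n, 29), (29, m, 13), (39, s, 24), (7, r, 26)}.
Set difference of the two operands is {(11, q, 20), (2, s, 17), (25, b, 4), (28, n, 29), (29, m, 13), (39, s, 24), (7, r, 26)}.
Projecting to E, D: {(11, q), (2, s), (25, b), (28, n), (29, m), (39, s), (7, r)}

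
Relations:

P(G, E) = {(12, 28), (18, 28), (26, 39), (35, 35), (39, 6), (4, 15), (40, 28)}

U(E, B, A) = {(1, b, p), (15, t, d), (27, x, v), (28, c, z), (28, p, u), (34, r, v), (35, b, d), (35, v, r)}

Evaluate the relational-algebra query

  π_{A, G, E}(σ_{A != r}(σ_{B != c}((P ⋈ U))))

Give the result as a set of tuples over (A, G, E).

{(d, 35, 35), (d, 4, 15), (u, 12, 28), (u, 18, 28), (u, 40, 28)}

Joining P and U on E yields {(12, 28, c, z), (12, 28, p, u), (18, 28, c, z), (18, 28, p, u), (35, 35, b, d), (35, 35, v, r), (4, 15, t, d), (40, 28, c, z), (40, 28, p, u)}.
Filtering on B != c leaves {(12, 28, p, u), (18, 28, p, u), (35, 35, b, d), (35, 35, v, r), (4, 15, t, d), (40, 28, p, u)}.
Filtering on A != r leaves {(12, 28, p, u), (18, 28, p, u), (35, 35, b, d), (4, 15, t, d), (40, 28, p, u)}.
π[A, G, E]: project onto (A, G, E) → {(d, 35, 35), (d, 4, 15), (u, 12, 28), (u, 18, 28), (u, 40, 28)}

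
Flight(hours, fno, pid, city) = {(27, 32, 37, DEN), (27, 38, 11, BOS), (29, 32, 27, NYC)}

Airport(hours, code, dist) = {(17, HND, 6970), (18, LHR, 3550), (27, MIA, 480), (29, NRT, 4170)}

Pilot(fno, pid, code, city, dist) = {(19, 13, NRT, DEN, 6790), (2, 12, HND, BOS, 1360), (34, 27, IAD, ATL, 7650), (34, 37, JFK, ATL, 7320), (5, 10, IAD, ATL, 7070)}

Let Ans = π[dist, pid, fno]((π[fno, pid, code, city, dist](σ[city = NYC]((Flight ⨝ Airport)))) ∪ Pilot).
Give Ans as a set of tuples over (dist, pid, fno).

{(1360, 12, 2), (4170, 27, 32), (6790, 13, 19), (7070, 10, 5), (7320, 37, 34), (7650, 27, 34)}

Joining Flight and Airport on hours yields {(27, 32, 37, DEN, MIA, 480), (27, 38, 11, BOS, MIA, 480), (29, 32, 27, NYC, NRT, 4170)}.
Filtering on city = NYC leaves {(29, 32, 27, NYC, NRT, 4170)}.
π[fno, pid, code, city, dist]: project onto (fno, pid, code, city, dist) → {(32, 27, NRT, NYC, 4170)}
Taking the union: {(19, 13, NRT, DEN, 6790), (2, 12, HND, BOS, 1360), (32, 27, NRT, NYC, 4170), (34, 27, IAD, ATL, 7650), (34, 37, JFK, ATL, 7320), (5, 10, IAD, ATL, 7070)}
π[dist, pid, fno]: project onto (dist, pid, fno) → {(1360, 12, 2), (4170, 27, 32), (6790, 13, 19), (7070, 10, 5), (7320, 37, 34), (7650, 27, 34)}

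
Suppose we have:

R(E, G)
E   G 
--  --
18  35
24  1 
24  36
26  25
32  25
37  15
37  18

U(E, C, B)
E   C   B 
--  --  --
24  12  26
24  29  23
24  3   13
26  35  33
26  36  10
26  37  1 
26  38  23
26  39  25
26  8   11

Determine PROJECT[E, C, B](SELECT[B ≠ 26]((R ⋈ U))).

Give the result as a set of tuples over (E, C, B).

{(24, 29, 23), (24, 3, 13), (26, 35, 33), (26, 36, 10), (26, 37, 1), (26, 38, 23), (26, 39, 25), (26, 8, 11)}

R ⋈ U (natural join on E): {(24, 1, 12, 26), (24, 1, 29, 23), (24, 1, 3, 13), (24, 36, 12, 26), (24, 36, 29, 23), (24, 36, 3, 13), (26, 25, 35, 33), (26, 25, 36, 10), (26, 25, 37, 1), (26, 25, 38, 23), (26, 25, 39, 25), (26, 25, 8, 11)}
Selection B ≠ 26: {(24, 1, 29, 23), (24, 1, 3, 13), (24, 36, 29, 23), (24, 36, 3, 13), (26, 25, 35, 33), (26, 25, 36, 10), (26, 25, 37, 1), (26, 25, 38, 23), (26, 25, 39, 25), (26, 25, 8, 11)}
Projecting to E, C, B (2 duplicate(s) eliminated): {(24, 29, 23), (24, 3, 13), (26, 35, 33), (26, 36, 10), (26, 37, 1), (26, 38, 23), (26, 39, 25), (26, 8, 11)}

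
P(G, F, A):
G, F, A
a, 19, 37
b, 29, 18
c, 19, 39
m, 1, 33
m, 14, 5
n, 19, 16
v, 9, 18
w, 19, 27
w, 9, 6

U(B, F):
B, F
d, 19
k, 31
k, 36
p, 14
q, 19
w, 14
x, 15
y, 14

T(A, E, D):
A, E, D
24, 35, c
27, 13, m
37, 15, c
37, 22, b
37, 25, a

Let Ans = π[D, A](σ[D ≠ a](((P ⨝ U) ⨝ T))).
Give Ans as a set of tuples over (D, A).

Natural join on F: {(a, 19, 37, d), (a, 19, 37, q), (c, 19, 39, d), (c, 19, 39, q), (m, 14, 5, p), (m, 14, 5, w), (m, 14, 5, y), (n, 19, 16, d), (n, 19, 16, q), (w, 19, 27, d), (w, 19, 27, q)}
Natural join on A: {(a, 19, 37, d, 15, c), (a, 19, 37, d, 22, b), (a, 19, 37, d, 25, a), (a, 19, 37, q, 15, c), (a, 19, 37, q, 22, b), (a, 19, 37, q, 25, a), (w, 19, 27, d, 13, m), (w, 19, 27, q, 13, m)}
Filtering on D ≠ a leaves {(a, 19, 37, d, 15, c), (a, 19, 37, d, 22, b), (a, 19, 37, q, 15, c), (a, 19, 37, q, 22, b), (w, 19, 27, d, 13, m), (w, 19, 27, q, 13, m)}.
Keep only column(s) D, A (3 duplicate(s) eliminated): {(b, 37), (c, 37), (m, 27)}

{(b, 37), (c, 37), (m, 27)}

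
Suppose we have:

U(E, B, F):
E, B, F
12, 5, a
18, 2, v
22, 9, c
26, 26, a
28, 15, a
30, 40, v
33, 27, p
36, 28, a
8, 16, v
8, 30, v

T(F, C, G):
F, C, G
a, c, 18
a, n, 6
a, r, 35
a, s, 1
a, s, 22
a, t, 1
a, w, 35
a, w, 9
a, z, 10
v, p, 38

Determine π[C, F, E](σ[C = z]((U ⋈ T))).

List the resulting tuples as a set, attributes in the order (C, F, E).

{(z, a, 12), (z, a, 26), (z, a, 28), (z, a, 36)}

Joining U and T on F yields {(12, 5, a, c, 18), (12, 5, a, n, 6), (12, 5, a, r, 35), (12, 5, a, s, 1), (12, 5, a, s, 22), (12, 5, a, t, 1), (12, 5, a, w, 35), (12, 5, a, w, 9), (12, 5, a, z, 10), (18, 2, v, p, 38), (26, 26, a, c, 18), (26, 26, a, n, 6), (26, 26, a, r, 35), (26, 26, a, s, 1), (26, 26, a, s, 22), (26, 26, a, t, 1), (26, 26, a, w, 35), (26, 26, a, w, 9), (26, 26, a, z, 10), (28, 15, a, c, 18), (28, 15, a, n, 6), (28, 15, a, r, 35), (28, 15, a, s, 1), (28, 15, a, s, 22), (28, 15, a, t, 1), (28, 15, a, w, 35), (28, 15, a, w, 9), (28, 15, a, z, 10), (30, 40, v, p, 38), (36, 28, a, c, 18), (36, 28, a, n, 6), (36, 28, a, r, 35), (36, 28, a, s, 1), (36, 28, a, s, 22), (36, 28, a, t, 1), (36, 28, a, w, 35), (36, 28, a, w, 9), (36, 28, a, z, 10), (8, 16, v, p, 38), (8, 30, v, p, 38)}.
Filtering on C = z leaves {(12, 5, a, z, 10), (26, 26, a, z, 10), (28, 15, a, z, 10), (36, 28, a, z, 10)}.
Keep only column(s) C, F, E: {(z, a, 12), (z, a, 26), (z, a, 28), (z, a, 36)}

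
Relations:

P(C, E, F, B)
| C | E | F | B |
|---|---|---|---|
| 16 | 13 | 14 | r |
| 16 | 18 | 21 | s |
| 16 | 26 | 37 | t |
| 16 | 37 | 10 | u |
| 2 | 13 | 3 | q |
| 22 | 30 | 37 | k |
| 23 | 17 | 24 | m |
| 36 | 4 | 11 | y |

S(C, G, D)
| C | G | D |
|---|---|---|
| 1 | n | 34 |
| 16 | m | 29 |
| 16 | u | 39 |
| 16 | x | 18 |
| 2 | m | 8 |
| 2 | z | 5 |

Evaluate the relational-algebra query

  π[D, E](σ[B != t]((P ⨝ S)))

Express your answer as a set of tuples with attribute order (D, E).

Natural join on C: {(16, 13, 14, r, m, 29), (16, 13, 14, r, u, 39), (16, 13, 14, r, x, 18), (16, 18, 21, s, m, 29), (16, 18, 21, s, u, 39), (16, 18, 21, s, x, 18), (16, 26, 37, t, m, 29), (16, 26, 37, t, u, 39), (16, 26, 37, t, x, 18), (16, 37, 10, u, m, 29), (16, 37, 10, u, u, 39), (16, 37, 10, u, x, 18), (2, 13, 3, q, m, 8), (2, 13, 3, q, z, 5)}
Selection B != t: {(16, 13, 14, r, m, 29), (16, 13, 14, r, u, 39), (16, 13, 14, r, x, 18), (16, 18, 21, s, m, 29), (16, 18, 21, s, u, 39), (16, 18, 21, s, x, 18), (16, 37, 10, u, m, 29), (16, 37, 10, u, u, 39), (16, 37, 10, u, x, 18), (2, 13, 3, q, m, 8), (2, 13, 3, q, z, 5)}
Projecting to D, E: {(18, 13), (18, 18), (18, 37), (29, 13), (29, 18), (29, 37), (39, 13), (39, 18), (39, 37), (5, 13), (8, 13)}

{(18, 13), (18, 18), (18, 37), (29, 13), (29, 18), (29, 37), (39, 13), (39, 18), (39, 37), (5, 13), (8, 13)}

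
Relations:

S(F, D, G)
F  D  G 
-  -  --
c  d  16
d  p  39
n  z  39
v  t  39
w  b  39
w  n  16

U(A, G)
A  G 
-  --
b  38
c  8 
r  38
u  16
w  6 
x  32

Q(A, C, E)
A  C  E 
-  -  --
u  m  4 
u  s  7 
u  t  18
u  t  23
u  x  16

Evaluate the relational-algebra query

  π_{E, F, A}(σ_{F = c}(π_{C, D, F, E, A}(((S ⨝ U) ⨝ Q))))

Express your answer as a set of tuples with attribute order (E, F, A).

{(16, c, u), (18, c, u), (23, c, u), (4, c, u), (7, c, u)}

S ⋈ U (natural join on G): {(c, d, 16, u), (w, n, 16, u)}
(S ⨝ U) ⋈ Q (natural join on A): {(c, d, 16, u, m, 4), (c, d, 16, u, s, 7), (c, d, 16, u, t, 18), (c, d, 16, u, t, 23), (c, d, 16, u, x, 16), (w, n, 16, u, m, 4), (w, n, 16, u, s, 7), (w, n, 16, u, t, 18), (w, n, 16, u, t, 23), (w, n, 16, u, x, 16)}
π_{C, D, F, E, A} gives {(m, d, c, 4, u), (m, n, w, 4, u), (s, d, c, 7, u), (s, n, w, 7, u), (t, d, c, 18, u), (t, d, c, 23, u), (t, n, w, 18, u), (t, n, w, 23, u), (x, d, c, 16, u), (x, n, w, 16, u)}.
Filtering on F = c leaves {(m, d, c, 4, u), (s, d, c, 7, u), (t, d, c, 18, u), (t, d, c, 23, u), (x, d, c, 16, u)}.
π_{E, F, A} gives {(16, c, u), (18, c, u), (23, c, u), (4, c, u), (7, c, u)}.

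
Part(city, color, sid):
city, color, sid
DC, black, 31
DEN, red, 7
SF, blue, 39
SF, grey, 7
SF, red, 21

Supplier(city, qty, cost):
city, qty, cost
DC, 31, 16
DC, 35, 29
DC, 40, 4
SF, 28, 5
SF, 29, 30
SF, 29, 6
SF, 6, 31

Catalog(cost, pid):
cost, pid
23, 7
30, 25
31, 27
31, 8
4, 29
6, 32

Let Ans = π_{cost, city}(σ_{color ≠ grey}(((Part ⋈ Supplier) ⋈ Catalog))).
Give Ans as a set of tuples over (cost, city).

Joining Part and Supplier on city yields {(DC, black, 31, 31, 16), (DC, black, 31, 35, 29), (DC, black, 31, 40, 4), (SF, blue, 39, 28, 5), (SF, blue, 39, 29, 30), (SF, blue, 39, 29, 6), (SF, blue, 39, 6, 31), (SF, grey, 7, 28, 5), (SF, grey, 7, 29, 30), (SF, grey, 7, 29, 6), (SF, grey, 7, 6, 31), (SF, red, 21, 28, 5), (SF, red, 21, 29, 30), (SF, red, 21, 29, 6), (SF, red, 21, 6, 31)}.
Joining (Part ⋈ Supplier) and Catalog on cost yields {(DC, black, 31, 40, 4, 29), (SF, blue, 39, 29, 30, 25), (SF, blue, 39, 29, 6, 32), (SF, blue, 39, 6, 31, 27), (SF, blue, 39, 6, 31, 8), (SF, grey, 7, 29, 30, 25), (SF, grey, 7, 29, 6, 32), (SF, grey, 7, 6, 31, 27), (SF, grey, 7, 6, 31, 8), (SF, red, 21, 29, 30, 25), (SF, red, 21, 29, 6, 32), (SF, red, 21, 6, 31, 27), (SF, red, 21, 6, 31, 8)}.
σ[color ≠ grey]: keep tuples satisfying color ≠ grey → {(DC, black, 31, 40, 4, 29), (SF, blue, 39, 29, 30, 25), (SF, blue, 39, 29, 6, 32), (SF, blue, 39, 6, 31, 27), (SF, blue, 39, 6, 31, 8), (SF, red, 21, 29, 30, 25), (SF, red, 21, 29, 6, 32), (SF, red, 21, 6, 31, 27), (SF, red, 21, 6, 31, 8)}
π[cost, city]: project onto (cost, city) (5 duplicate(s) eliminated) → {(30, SF), (31, SF), (4, DC), (6, SF)}

{(30, SF), (31, SF), (4, DC), (6, SF)}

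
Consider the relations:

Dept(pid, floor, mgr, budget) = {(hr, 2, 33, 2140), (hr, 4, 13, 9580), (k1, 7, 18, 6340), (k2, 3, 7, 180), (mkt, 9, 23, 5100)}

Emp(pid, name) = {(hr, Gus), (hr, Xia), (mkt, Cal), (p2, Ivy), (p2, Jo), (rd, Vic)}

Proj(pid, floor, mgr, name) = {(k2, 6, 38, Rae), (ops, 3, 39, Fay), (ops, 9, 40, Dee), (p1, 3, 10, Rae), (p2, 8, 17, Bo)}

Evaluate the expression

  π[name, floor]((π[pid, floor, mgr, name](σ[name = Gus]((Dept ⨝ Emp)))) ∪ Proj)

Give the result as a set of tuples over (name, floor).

{(Bo, 8), (Dee, 9), (Fay, 3), (Gus, 2), (Gus, 4), (Rae, 3), (Rae, 6)}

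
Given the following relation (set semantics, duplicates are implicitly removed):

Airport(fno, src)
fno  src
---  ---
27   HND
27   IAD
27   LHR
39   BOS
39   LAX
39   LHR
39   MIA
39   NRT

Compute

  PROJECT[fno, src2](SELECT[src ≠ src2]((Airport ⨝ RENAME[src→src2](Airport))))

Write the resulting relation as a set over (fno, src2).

ρ[src→src2]: schema becomes (fno, src2); tuples unchanged.
Joining Airport and RENAME[src→src2](Airport) on fno yields {(27, HND, HND), (27, HND, IAD), (27, HND, LHR), (27, IAD, HND), (27, IAD, IAD), (27, IAD, LHR), (27, LHR, HND), (27, LHR, IAD), (27, LHR, LHR), (39, BOS, BOS), (39, BOS, LAX), (39, BOS, LHR), (39, BOS, MIA), (39, BOS, NRT), (39, LAX, BOS), (39, LAX, LAX), (39, LAX, LHR), (39, LAX, MIA), (39, LAX, NRT), (39, LHR, BOS), (39, LHR, LAX), (39, LHR, LHR), (39, LHR, MIA), (39, LHR, NRT), (39, MIA, BOS), (39, MIA, LAX), (39, MIA, LHR), (39, MIA, MIA), (39, MIA, NRT), (39, NRT, BOS), (39, NRT, LAX), (39, NRT, LHR), (39, NRT, MIA), (39, NRT, NRT)}.
Apply σ_{src ≠ src2}; surviving tuples: {(27, HND, IAD), (27, HND, LHR), (27, IAD, HND), (27, IAD, LHR), (27, LHR, HND), (27, LHR, IAD), (39, BOS, LAX), (39, BOS, LHR), (39, BOS, MIA), (39, BOS, NRT), (39, LAX, BOS), (39, LAX, LHR), (39, LAX, MIA), (39, LAX, NRT), (39, LHR, BOS), (39, LHR, LAX), (39, LHR, MIA), (39, LHR, NRT), (39, MIA, BOS), (39, MIA, LAX), (39, MIA, LHR), (39, MIA, NRT), (39, NRT, BOS), (39, NRT, LAX), (39, NRT, LHR), (39, NRT, MIA)}
Keep only column(s) fno, src2 (18 duplicate(s) eliminated): {(27, HND), (27, IAD), (27, LHR), (39, BOS), (39, LAX), (39, LHR), (39, MIA), (39, NRT)}

{(27, HND), (27, IAD), (27, LHR), (39, BOS), (39, LAX), (39, LHR), (39, MIA), (39, NRT)}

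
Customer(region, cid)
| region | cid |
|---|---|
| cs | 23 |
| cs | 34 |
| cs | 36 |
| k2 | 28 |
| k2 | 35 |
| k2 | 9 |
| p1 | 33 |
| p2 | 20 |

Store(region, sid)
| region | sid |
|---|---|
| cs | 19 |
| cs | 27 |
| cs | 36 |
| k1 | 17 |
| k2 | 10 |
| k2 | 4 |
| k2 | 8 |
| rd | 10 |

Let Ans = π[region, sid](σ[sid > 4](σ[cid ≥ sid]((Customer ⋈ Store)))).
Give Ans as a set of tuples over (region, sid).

{(cs, 19), (cs, 27), (cs, 36), (k2, 10), (k2, 8)}

Natural join on region: {(cs, 23, 19), (cs, 23, 27), (cs, 23, 36), (cs, 34, 19), (cs, 34, 27), (cs, 34, 36), (cs, 36, 19), (cs, 36, 27), (cs, 36, 36), (k2, 28, 10), (k2, 28, 4), (k2, 28, 8), (k2, 35, 10), (k2, 35, 4), (k2, 35, 8), (k2, 9, 10), (k2, 9, 4), (k2, 9, 8)}
Filtering on cid ≥ sid leaves {(cs, 23, 19), (cs, 34, 19), (cs, 34, 27), (cs, 36, 19), (cs, 36, 27), (cs, 36, 36), (k2, 28, 10), (k2, 28, 4), (k2, 28, 8), (k2, 35, 10), (k2, 35, 4), (k2, 35, 8), (k2, 9, 4), (k2, 9, 8)}.
Filtering on sid > 4 leaves {(cs, 23, 19), (cs, 34, 19), (cs, 34, 27), (cs, 36, 19), (cs, 36, 27), (cs, 36, 36), (k2, 28, 10), (k2, 28, 8), (k2, 35, 10), (k2, 35, 8), (k2, 9, 8)}.
Projecting to region, sid (6 duplicate(s) eliminated): {(cs, 19), (cs, 27), (cs, 36), (k2, 10), (k2, 8)}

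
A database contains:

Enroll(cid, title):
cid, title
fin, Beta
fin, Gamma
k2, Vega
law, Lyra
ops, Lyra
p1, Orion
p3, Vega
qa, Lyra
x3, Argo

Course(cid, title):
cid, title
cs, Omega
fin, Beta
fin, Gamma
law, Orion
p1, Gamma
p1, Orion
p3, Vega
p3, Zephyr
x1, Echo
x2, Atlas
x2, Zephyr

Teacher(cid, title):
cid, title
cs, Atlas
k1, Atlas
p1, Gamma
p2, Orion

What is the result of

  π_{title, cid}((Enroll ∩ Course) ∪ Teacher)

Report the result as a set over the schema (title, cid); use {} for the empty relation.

{(Atlas, cs), (Atlas, k1), (Beta, fin), (Gamma, fin), (Gamma, p1), (Orion, p1), (Orion, p2), (Vega, p3)}

Taking the intersection: {(fin, Beta), (fin, Gamma), (p1, Orion), (p3, Vega)}
Taking the union: {(cs, Atlas), (fin, Beta), (fin, Gamma), (k1, Atlas), (p1, Gamma), (p1, Orion), (p2, Orion), (p3, Vega)}
π_{title, cid} gives {(Atlas, cs), (Atlas, k1), (Beta, fin), (Gamma, fin), (Gamma, p1), (Orion, p1), (Orion, p2), (Vega, p3)}.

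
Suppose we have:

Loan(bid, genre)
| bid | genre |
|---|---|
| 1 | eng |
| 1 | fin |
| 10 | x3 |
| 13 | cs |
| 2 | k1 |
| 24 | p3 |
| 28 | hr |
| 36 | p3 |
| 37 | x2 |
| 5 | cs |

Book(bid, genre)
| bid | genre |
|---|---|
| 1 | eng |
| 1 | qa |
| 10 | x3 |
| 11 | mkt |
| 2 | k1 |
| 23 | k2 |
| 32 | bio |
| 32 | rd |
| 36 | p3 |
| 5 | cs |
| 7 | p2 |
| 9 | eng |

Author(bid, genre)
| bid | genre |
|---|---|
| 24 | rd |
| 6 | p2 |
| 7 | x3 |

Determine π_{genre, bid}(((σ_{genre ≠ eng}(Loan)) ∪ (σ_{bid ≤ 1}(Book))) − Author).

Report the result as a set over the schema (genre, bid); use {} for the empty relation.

{(cs, 13), (cs, 5), (eng, 1), (fin, 1), (hr, 28), (k1, 2), (p3, 24), (p3, 36), (qa, 1), (x2, 37), (x3, 10)}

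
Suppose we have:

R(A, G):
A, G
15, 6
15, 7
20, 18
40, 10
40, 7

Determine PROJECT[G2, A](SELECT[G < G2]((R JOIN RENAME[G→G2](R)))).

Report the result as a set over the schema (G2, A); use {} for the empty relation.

{(10, 40), (7, 15)}

ρ[G→G2]: schema becomes (A, G2); tuples unchanged.
Natural join on A: {(15, 6, 6), (15, 6, 7), (15, 7, 6), (15, 7, 7), (20, 18, 18), (40, 10, 10), (40, 10, 7), (40, 7, 10), (40, 7, 7)}
Filtering on G < G2 leaves {(15, 6, 7), (40, 7, 10)}.
π[G2, A]: project onto (G2, A) → {(10, 40), (7, 15)}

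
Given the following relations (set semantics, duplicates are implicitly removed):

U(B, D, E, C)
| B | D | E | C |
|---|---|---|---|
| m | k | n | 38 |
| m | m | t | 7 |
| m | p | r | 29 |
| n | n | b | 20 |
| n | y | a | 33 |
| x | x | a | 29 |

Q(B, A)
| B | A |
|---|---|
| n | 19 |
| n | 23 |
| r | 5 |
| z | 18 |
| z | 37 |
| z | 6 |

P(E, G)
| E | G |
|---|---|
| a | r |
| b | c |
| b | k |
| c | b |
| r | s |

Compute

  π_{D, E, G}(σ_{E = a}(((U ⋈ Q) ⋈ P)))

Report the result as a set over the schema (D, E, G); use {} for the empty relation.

Natural join on B: {(n, n, b, 20, 19), (n, n, b, 20, 23), (n, y, a, 33, 19), (n, y, a, 33, 23)}
Natural join on E: {(n, n, b, 20, 19, c), (n, n, b, 20, 19, k), (n, n, b, 20, 23, c), (n, n, b, 20, 23, k), (n, y, a, 33, 19, r), (n, y, a, 33, 23, r)}
Filtering on E = a leaves {(n, y, a, 33, 19, r), (n, y, a, 33, 23, r)}.
π_{D, E, G} gives {(y, a, r)} (1 duplicate(s) eliminated).

{(y, a, r)}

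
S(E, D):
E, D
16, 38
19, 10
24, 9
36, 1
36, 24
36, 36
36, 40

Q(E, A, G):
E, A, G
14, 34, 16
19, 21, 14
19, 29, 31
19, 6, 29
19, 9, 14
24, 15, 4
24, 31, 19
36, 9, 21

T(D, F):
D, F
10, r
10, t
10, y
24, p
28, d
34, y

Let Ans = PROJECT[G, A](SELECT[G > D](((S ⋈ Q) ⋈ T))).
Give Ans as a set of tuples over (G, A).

{(14, 21), (14, 9), (29, 6), (31, 29)}

S ⋈ Q (natural join on E): {(19, 10, 21, 14), (19, 10, 29, 31), (19, 10, 6, 29), (19, 10, 9, 14), (24, 9, 15, 4), (24, 9, 31, 19), (36, 1, 9, 21), (36, 24, 9, 21), (36, 36, 9, 21), (36, 40, 9, 21)}
(S ⋈ Q) ⋈ T (natural join on D): {(19, 10, 21, 14, r), (19, 10, 21, 14, t), (19, 10, 21, 14, y), (19, 10, 29, 31, r), (19, 10, 29, 31, t), (19, 10, 29, 31, y), (19, 10, 6, 29, r), (19, 10, 6, 29, t), (19, 10, 6, 29, y), (19, 10, 9, 14, r), (19, 10, 9, 14, t), (19, 10, 9, 14, y), (36, 24, 9, 21, p)}
Selection G > D: {(19, 10, 21, 14, r), (19, 10, 21, 14, t), (19, 10, 21, 14, y), (19, 10, 29, 31, r), (19, 10, 29, 31, t), (19, 10, 29, 31, y), (19, 10, 6, 29, r), (19, 10, 6, 29, t), (19, 10, 6, 29, y), (19, 10, 9, 14, r), (19, 10, 9, 14, t), (19, 10, 9, 14, y)}
π[G, A]: project onto (G, A) (8 duplicate(s) eliminated) → {(14, 21), (14, 9), (29, 6), (31, 29)}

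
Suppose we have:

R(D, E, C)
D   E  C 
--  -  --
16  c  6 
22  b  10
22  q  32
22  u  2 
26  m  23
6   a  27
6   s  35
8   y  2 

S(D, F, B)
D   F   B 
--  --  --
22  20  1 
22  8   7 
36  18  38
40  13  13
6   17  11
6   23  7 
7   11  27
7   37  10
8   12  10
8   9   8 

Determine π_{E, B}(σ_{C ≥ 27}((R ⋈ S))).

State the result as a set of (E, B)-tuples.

{(a, 11), (a, 7), (q, 1), (q, 7), (s, 11), (s, 7)}

Natural join on D: {(22, b, 10, 20, 1), (22, b, 10, 8, 7), (22, q, 32, 20, 1), (22, q, 32, 8, 7), (22, u, 2, 20, 1), (22, u, 2, 8, 7), (6, a, 27, 17, 11), (6, a, 27, 23, 7), (6, s, 35, 17, 11), (6, s, 35, 23, 7), (8, y, 2, 12, 10), (8, y, 2, 9, 8)}
Selection C ≥ 27: {(22, q, 32, 20, 1), (22, q, 32, 8, 7), (6, a, 27, 17, 11), (6, a, 27, 23, 7), (6, s, 35, 17, 11), (6, s, 35, 23, 7)}
π_{E, B} gives {(a, 11), (a, 7), (q, 1), (q, 7), (s, 11), (s, 7)}.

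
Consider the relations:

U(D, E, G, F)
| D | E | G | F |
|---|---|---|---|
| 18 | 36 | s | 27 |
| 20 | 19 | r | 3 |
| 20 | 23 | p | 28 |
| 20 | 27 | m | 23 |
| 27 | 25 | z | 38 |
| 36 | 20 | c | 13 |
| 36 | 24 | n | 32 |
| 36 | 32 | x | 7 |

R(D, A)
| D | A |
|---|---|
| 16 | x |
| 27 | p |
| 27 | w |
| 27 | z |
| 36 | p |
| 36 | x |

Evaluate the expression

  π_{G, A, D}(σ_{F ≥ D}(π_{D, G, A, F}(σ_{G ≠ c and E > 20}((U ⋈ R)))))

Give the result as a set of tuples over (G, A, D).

{(z, p, 27), (z, w, 27), (z, z, 27)}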